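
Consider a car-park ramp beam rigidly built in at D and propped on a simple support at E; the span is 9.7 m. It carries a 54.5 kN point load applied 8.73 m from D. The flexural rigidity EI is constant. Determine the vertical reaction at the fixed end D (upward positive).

Take the reaction at E as the redundant and release it; the primary structure is a cantilever fixed at D.
Free-end deflection of the primary structure under the applied loading (downward +):
  point load 54.5 at a = 8.73: Pa²(3L − a)/(6EI) = 14101/EI
Flexibility coefficient — unit upward force at E: δ_{EE} = L³/(3EI) = 304.2/EI.
The prop prevents deflection at E: R_E = δ_0/δ_{EE} = 14101/304.2 = 46.35 kN.
Vertical equilibrium: R_D = ΣP − R_E = 54.5 − 46.35 = 8.148 kN.

R_D = 8.148 kN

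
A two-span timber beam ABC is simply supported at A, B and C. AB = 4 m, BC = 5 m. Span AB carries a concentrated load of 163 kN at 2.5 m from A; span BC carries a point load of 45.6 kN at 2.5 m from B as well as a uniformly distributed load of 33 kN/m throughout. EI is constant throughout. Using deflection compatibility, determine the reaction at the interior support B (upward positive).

R_B = 268.5 kN

Release continuity at B by inserting a hinge; the redundant is the internal moment M_B. The primary structure is two simply-supported spans AB and BC.
Rotations at B on the released spans (each span's end-slope, ×1/EI):
  span AB: point load 163 at a = 2.5: Pab(L + a)/(6LEI) = 165.5/EI
  span BC: point load 45.6 at a = 2.5: Pab(L + b)/(6LEI) = 71.25/EI
  span BC: UDL 33: wL³/(24EI) = 171.9/EI
  relative rotation θ_0 = (165.5 + 243.1)/EI = 408.7/EI
A unit hogging moment at B produces rotation L₁/(3EI) + L₂/(3EI) = 3/EI.
Compatibility: M_B·(L₁+L₂)/(3EI) = θ_0, giving M_B = 136.2 kN·m (hogging).
Span AB, ΣM about A with M_B applied at B: R_B^{AB}·4 = 407.5 + 136.2, so R_B^{AB} = 135.9 kN and R_A = 163 − 135.9 = 27.07 kN.
Span BC, ΣM about C: R_B^{BC}·5 = 526.5 + 136.2, so R_B^{BC} = 132.5 kN and R_C = 210.6 − 132.5 = 78.06 kN.
R_B = 135.9 + 132.5 = 268.5 kN.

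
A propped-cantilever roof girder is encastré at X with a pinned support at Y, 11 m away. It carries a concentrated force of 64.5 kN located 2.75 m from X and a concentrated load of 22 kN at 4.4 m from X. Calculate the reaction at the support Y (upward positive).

R_Y = 10.12 kN

Take the reaction at Y as the redundant and release it; the primary structure is a cantilever fixed at X.
Downward deflection at the released point Y due to the loads:
  point load 64.5 at a = 2.75: Pa²(3L − a)/(6EI) = 2459/EI
  point load 22 at a = 4.4: Pa²(3L − a)/(6EI) = 2030/EI
  δ_0 = 4489/EI
Flexibility coefficient — unit upward force at Y: δ_{YY} = L³/(3EI) = 443.7/EI.
Compatibility at Y: δ_0 − R_Y·δ_{YY} = 0, so R_Y = 4489/443.7 = 10.12 kN.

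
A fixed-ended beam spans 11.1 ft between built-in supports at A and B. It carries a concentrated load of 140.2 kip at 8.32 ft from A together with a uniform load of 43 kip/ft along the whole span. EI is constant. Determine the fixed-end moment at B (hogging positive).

M_B = 660.5 kip·ft

Take the two fixed-end moments M_A, M_B as redundants; the released structure is the simple span AB.
On the primary (simply-supported) span, the end slopes from the loading are:
  at A: point load 140.2 at a = 8.32: Pab(L + b)/(6LEI) = 675.8/EI
  at B: point load 140.2 at a = 8.32: Pab(L + a)/(6LEI) = 945.6/EI
  at A: UDL 43: wL³/(24EI) = 2450/EI
  at B: UDL 43: wL³/(24EI) = 2450/EI
  θ_A0 = 3126/EI,  θ_B0 = 3396/EI
Flexibility coefficients: a unit moment at one end gives L/(3EI) there and L/(6EI) at the far end, so f₁₁ = f₂₂ = 3.7/EI and f₁₂ = f₂₁ = 1.85/EI.
Compatibility — zero rotation at each built-in end:
  3.7 M_A + 1.85 M_B = 3126
  1.85 M_A + 3.7 M_B = 3396
Solving the pair gives M_A = 514.7 kip·ft and M_B = 660.5 kip·ft (hogging).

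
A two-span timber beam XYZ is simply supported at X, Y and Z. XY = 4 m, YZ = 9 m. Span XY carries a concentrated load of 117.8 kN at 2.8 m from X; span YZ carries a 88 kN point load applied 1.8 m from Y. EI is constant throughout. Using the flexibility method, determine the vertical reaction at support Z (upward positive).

Release continuity at Y by inserting a hinge; the redundant is the internal moment M_Y. The primary structure is two simply-supported spans XY and YZ.
Rotations at Y on the released spans (each span's end-slope, ×1/EI):
  span XY: point load 117.8 at a = 2.8: Pab(L + a)/(6LEI) = 112.1/EI
  span YZ: point load 88 at a = 1.8: Pab(L + b)/(6LEI) = 342.1/EI
  relative rotation θ_0 = (112.1 + 342.1)/EI = 454.3/EI
A unit hogging moment at Y produces rotation L₁/(3EI) + L₂/(3EI) = 4.333/EI.
Slope continuity at Y: θ_0 = M_Y·4.333/EI, so M_Y = 454.3/4.333 = 104.8 kN·m (hogging).
Span YZ, ΣM about Z: R_Y^{YZ}·9 = 633.6 + 104.8, so R_Y^{YZ} = 82.05 kN and R_Z = 88 − 82.05 = 5.952 kN.

R_Z = 5.952 kN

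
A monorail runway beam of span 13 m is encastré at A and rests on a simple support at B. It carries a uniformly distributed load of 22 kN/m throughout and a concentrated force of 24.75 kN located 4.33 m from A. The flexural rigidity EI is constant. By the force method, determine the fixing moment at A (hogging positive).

Remove the prop at B; the released (primary) structure is a cantilever built in at A.
Downward deflection at the released point B due to the loads:
  UDL 22: wL⁴/(8EI) = 78543/EI
  point load 24.75 at a = 4.33: Pa²(3L − a)/(6EI) = 2681/EI
  δ_0 = 81224/EI
Flexibility coefficient — unit upward force at B: δ_{BB} = L³/(3EI) = 732.3/EI.
Compatibility at B: δ_0 − R_B·δ_{BB} = 0, so R_B = 81224/732.3 = 110.9 kN.
Moment equilibrium about A: M_A = Σ(load moments about A) − R_B·L = 1966 − 110.9×13 = 524.3 kN·m.

M_A = 524.3 kN·m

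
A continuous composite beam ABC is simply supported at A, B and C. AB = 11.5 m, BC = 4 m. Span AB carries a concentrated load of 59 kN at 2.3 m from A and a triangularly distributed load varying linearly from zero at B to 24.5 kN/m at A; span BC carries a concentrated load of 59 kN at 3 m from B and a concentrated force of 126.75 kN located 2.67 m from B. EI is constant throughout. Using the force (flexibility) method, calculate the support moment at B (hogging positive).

Insert a hinge at B; M_B is the redundant, and each span becomes simply supported.
End slopes at the hinge B, treating each span as simply supported:
  span AB: point load 59 at a = 2.3: Pab(L + a)/(6LEI) = 249.7/EI
  span AB: triangular load, peak 24.5: 7w₀L³/(360EI) = 724.5/EI
  span BC: point load 59 at a = 3: Pab(L + b)/(6LEI) = 36.88/EI
  span BC: point load 126.75 at a = 2.67: Pab(L + b)/(6LEI) = 99.96/EI
  relative rotation θ_0 = (974.2 + 136.8)/EI = 1111/EI
A unit hogging moment at B produces rotation L₁/(3EI) + L₂/(3EI) = 5.167/EI.
Compatibility: M_B·(L₁+L₂)/(3EI) = θ_0, giving M_B = 215 kN·m (hogging).

M_B = 215 kN·m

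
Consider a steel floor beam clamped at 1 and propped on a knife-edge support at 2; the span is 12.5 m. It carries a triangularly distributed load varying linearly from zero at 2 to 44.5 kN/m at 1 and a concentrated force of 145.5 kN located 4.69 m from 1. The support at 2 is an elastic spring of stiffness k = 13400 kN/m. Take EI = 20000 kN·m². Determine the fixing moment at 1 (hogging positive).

Take the reaction at 2 as the redundant and release it; the primary structure is a cantilever fixed at 1.
Downward deflection at the released point 2 due to the loads:
  triangular load, peak 44.5 at the fixed end: w₀L⁴/(30EI) = 36214/EI
  point load 145.5 at a = 4.69: Pa²(3L − a)/(6EI) = 17501/EI
  δ_0 = 53715/EI
Flexibility coefficient — unit upward force at 2: δ_{22} = L³/(3EI) = 651/EI.
With EI = 20000 kN·m²: δ_0 = 2.6858 m and δ_{22} = 0.032552 m/kN.
Compatibility — the spring shortens by R_2/k under the reaction it provides: δ_0 − R_2·δ_{22} = R_2/k. With 1/k = 0.000075 m/kN, R_2 = δ_0 / (δ_{22} + 1/k) = 2.6858 / (0.032552 + 0.000075) = 82.32 kN.
Moment equilibrium about 1: M_1 = Σ(load moments about 1) − R_2·L = 1841 − 82.32×12.5 = 812.3 kN·m.

M_1 = 812.3 kN·m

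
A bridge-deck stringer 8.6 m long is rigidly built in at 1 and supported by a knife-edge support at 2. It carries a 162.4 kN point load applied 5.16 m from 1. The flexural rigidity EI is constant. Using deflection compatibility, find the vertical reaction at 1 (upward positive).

R_1 = 92.24 kN

Remove the prop at 2; the released (primary) structure is a cantilever built in at 1.
Primary-structure tip deflection at 2 by superposition:
  point load 162.4 at a = 5.16: Pa²(3L − a)/(6EI) = 14875/EI
Tip deflection under a unit load at 2: L³/(3EI) = 212/EI.
Compatibility at 2: δ_0 − R_2·δ_{22} = 0, so R_2 = 14875/212 = 70.16 kN.
Vertical equilibrium: R_1 = ΣP − R_2 = 162.4 − 70.16 = 92.24 kN.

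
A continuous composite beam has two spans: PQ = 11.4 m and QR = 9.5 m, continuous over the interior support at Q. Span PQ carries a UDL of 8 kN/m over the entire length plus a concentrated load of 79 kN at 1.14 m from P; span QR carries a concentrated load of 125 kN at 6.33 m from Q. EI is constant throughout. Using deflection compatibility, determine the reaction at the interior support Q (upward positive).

Release continuity at Q by inserting a hinge; the redundant is the internal moment M_Q. The primary structure is two simply-supported spans PQ and QR.
Discontinuity in slope at Q on the released structure — sum the simple-span end rotations:
  span PQ: UDL 8: wL³/(24EI) = 493.8/EI
  span PQ: point load 79 at a = 1.14: Pab(L + a)/(6LEI) = 169.4/EI
  span QR: point load 125 at a = 6.33: Pab(L + b)/(6LEI) = 557.5/EI
  relative rotation θ_0 = (663.3 + 557.5)/EI = 1221/EI
A unit hogging moment at Q produces rotation L₁/(3EI) + L₂/(3EI) = 6.967/EI.
Compatibility: M_Q·(L₁+L₂)/(3EI) = θ_0, giving M_Q = 175.2 kN·m (hogging).
Span PQ, ΣM about P with M_Q applied at Q: R_Q^{PQ}·11.4 = 609.9 + 175.2, so R_Q^{PQ} = 68.87 kN and R_P = 170.2 − 68.87 = 101.3 kN.
Span QR, ΣM about R: R_Q^{QR}·9.5 = 396.2 + 175.2, so R_Q^{QR} = 60.16 kN and R_R = 125 − 60.16 = 64.84 kN.
R_Q = 68.87 + 60.16 = 129 kN.

R_Q = 129 kN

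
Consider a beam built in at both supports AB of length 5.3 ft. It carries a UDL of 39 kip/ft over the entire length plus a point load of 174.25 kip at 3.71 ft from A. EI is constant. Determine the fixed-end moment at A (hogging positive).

M_A = 149.5 kip·ft

Release both end moments; the primary structure is a simply-supported span AB with redundants M_A and M_B.
End rotations of the released simple span under the applied load (×1/EI):
  at A: UDL 39: wL³/(24EI) = 241.9/EI
  at B: UDL 39: wL³/(24EI) = 241.9/EI
  at A: point load 174.25 at a = 3.71: Pab(L + b)/(6LEI) = 222.7/EI
  at B: point load 174.25 at a = 3.71: Pab(L + a)/(6LEI) = 291.2/EI
  θ_A0 = 464.6/EI,  θ_B0 = 533.2/EI
Flexibility coefficients: a unit moment at one end gives L/(3EI) there and L/(6EI) at the far end, so f₁₁ = f₂₂ = 1.767/EI and f₁₂ = f₂₁ = 0.8833/EI.
Compatibility — zero rotation at each built-in end:
  1.767 M_A + 0.8833 M_B = 464.6
  0.8833 M_A + 1.767 M_B = 533.2
Solving the pair gives M_A = 149.5 kip·ft and M_B = 227.1 kip·ft (hogging).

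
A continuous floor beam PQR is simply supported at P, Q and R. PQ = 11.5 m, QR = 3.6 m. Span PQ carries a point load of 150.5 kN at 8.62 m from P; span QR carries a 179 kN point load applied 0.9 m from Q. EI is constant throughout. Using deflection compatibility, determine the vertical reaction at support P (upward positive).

Insert a hinge at Q; M_Q is the redundant, and each span becomes simply supported.
Discontinuity in slope at Q on the released structure — sum the simple-span end rotations:
  span PQ: point load 150.5 at a = 8.62: Pab(L + a)/(6LEI) = 1089/EI
  span QR: point load 179 at a = 0.9: Pab(L + b)/(6LEI) = 126.9/EI
  relative rotation θ_0 = (1089 + 126.9)/EI = 1216/EI
A unit hogging moment at Q produces rotation L₁/(3EI) + L₂/(3EI) = 5.033/EI.
Compatibility: M_Q·(L₁+L₂)/(3EI) = θ_0, giving M_Q = 241.7 kN·m (hogging).
Span PQ, ΣM about P with M_Q applied at Q: R_Q^{PQ}·11.5 = 1297 + 241.7, so R_Q^{PQ} = 133.8 kN and R_P = 150.5 − 133.8 = 16.68 kN.

R_P = 16.68 kN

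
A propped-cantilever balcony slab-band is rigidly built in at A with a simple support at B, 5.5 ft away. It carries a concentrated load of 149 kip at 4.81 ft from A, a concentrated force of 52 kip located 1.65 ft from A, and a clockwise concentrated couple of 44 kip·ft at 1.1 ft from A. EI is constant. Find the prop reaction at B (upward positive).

Remove the prop at B; the released (primary) structure is a cantilever built in at A.
Downward deflection at the released point B due to the loads:
  point load 149 at a = 4.81: Pa²(3L − a)/(6EI) = 6716/EI
  point load 52 at a = 1.65: Pa²(3L − a)/(6EI) = 350.4/EI
  clockwise couple 44 at a = 1.1: M₀a(2L − a)/(2EI) = 239.6/EI
  δ_0 = 7306/EI
Flexibility coefficient — unit upward force at B: δ_{BB} = L³/(3EI) = 55.46/EI.
The prop prevents deflection at B: R_B = δ_0/δ_{BB} = 7306/55.46 = 131.7 kip.

R_B = 131.7 kip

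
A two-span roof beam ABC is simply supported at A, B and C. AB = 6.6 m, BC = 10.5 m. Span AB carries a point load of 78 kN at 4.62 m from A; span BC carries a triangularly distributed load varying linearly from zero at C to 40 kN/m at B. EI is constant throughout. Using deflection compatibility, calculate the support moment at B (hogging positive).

Release continuity at B by inserting a hinge; the redundant is the internal moment M_B. The primary structure is two simply-supported spans AB and BC.
End slopes at the hinge B, treating each span as simply supported:
  span AB: point load 78 at a = 4.62: Pab(L + a)/(6LEI) = 202.2/EI
  span BC: triangular load, peak 40: w₀L³/(45EI) = 1029/EI
  relative rotation θ_0 = (202.2 + 1029)/EI = 1231/EI
A unit hogging moment at B produces rotation L₁/(3EI) + L₂/(3EI) = 5.7/EI.
Slope continuity at B: θ_0 = M_B·5.7/EI, so M_B = 1231/5.7 = 216 kN·m (hogging).

M_B = 216 kN·m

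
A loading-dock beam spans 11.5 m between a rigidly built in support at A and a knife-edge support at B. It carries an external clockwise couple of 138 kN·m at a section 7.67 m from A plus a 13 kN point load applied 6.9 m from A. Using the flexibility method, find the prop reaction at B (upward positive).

Choose R_B as the redundant. The primary structure is the cantilever fixed at A.
Deflection at B on the released cantilever, summing each load's contribution:
  clockwise couple 138 at a = 7.67: M₀a(2L − a)/(2EI) = 8113/EI
  point load 13 at a = 6.9: Pa²(3L − a)/(6EI) = 2847/EI
  δ_0 = 10960/EI
Flexibility coefficient — unit upward force at B: δ_{BB} = L³/(3EI) = 507/EI.
Compatibility at B: δ_0 − R_B·δ_{BB} = 0, so R_B = 10960/507 = 21.62 kN.

R_B = 21.62 kN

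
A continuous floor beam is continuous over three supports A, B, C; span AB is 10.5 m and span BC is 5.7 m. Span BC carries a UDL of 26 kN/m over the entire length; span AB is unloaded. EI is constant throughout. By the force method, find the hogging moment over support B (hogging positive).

M_B = 37.15 kN·m

Insert a hinge at B; M_B is the redundant, and each span becomes simply supported.
Rotations at B on the released spans (each span's end-slope, ×1/EI):
  span BC: UDL 26: wL³/(24EI) = 200.6/EI
  relative rotation θ_0 = (0 + 200.6)/EI = 200.6/EI
A unit hogging moment at B produces rotation L₁/(3EI) + L₂/(3EI) = 5.4/EI.
Slope continuity at B: θ_0 = M_B·5.4/EI, so M_B = 200.6/5.4 = 37.15 kN·m (hogging).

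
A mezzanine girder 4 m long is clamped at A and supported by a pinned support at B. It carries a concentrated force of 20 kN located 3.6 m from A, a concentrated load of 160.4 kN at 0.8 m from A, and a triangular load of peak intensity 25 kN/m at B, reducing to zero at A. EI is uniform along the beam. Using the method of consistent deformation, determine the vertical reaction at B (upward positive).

Remove the prop at B; the released (primary) structure is a cantilever built in at A.
Free-end deflection of the primary structure under the applied loading (downward +):
  point load 20 at a = 3.6: Pa²(3L − a)/(6EI) = 362.9/EI
  point load 160.4 at a = 0.8: Pa²(3L − a)/(6EI) = 191.6/EI
  triangular load, peak 25 at the free end: 11w₀L⁴/(120EI) = 586.7/EI
  δ_0 = 1141/EI
Flexibility coefficient — unit upward force at B: δ_{BB} = L³/(3EI) = 21.33/EI.
Compatibility at B: δ_0 − R_B·δ_{BB} = 0, so R_B = 1141/21.33 = 53.49 kN.

R_B = 53.49 kN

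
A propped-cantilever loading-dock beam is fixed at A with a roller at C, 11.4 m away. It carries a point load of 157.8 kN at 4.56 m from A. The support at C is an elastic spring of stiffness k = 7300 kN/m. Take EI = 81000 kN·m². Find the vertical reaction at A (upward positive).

Release the roller at C. Primary structure: cantilever fixed at A.
Deflection at C on the released cantilever, summing each load's contribution:
  point load 157.8 at a = 4.56: Pa²(3L − a)/(6EI) = 16209/EI
Flexibility coefficient — unit upward force at C: δ_{CC} = L³/(3EI) = 493.8/EI.
With EI = 81000 kN·m²: δ_0 = 0.20011 m and δ_{CC} = 0.006097 m/kN.
Compatibility — the spring shortens by R_C/k under the reaction it provides: δ_0 − R_C·δ_{CC} = R_C/k. With 1/k = 0.000137 m/kN, R_C = δ_0 / (δ_{CC} + 1/k) = 0.20011 / (0.006097 + 0.000137) = 32.1 kN.
Vertical equilibrium: R_A = ΣP − R_C = 157.8 − 32.1 = 125.7 kN.

R_A = 125.7 kN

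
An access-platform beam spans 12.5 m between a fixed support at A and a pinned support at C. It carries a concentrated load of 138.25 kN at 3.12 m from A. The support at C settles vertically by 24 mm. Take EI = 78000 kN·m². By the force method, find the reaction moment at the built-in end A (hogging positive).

Choose R_C as the redundant. The primary structure is the cantilever fixed at A.
Deflection at C on the released cantilever, summing each load's contribution:
  point load 138.25 at a = 3.12: Pa²(3L − a)/(6EI) = 7711/EI
Flexibility coefficient — unit upward force at C: δ_{CC} = L³/(3EI) = 651/EI.
With EI = 78000 kN·m²: δ_0 = 0.098863 m and δ_{CC} = 0.008347 m/kN.
Compatibility — the beam at C must follow the support down by 0.024 m: δ_0 − R_C·δ_{CC} = 0.024, so R_C = (0.098863 − 0.024)/0.008347 = 8.969 kN.
Moment equilibrium about A: M_A = Σ(load moments about A) − R_C·L = 431.3 − 8.969×12.5 = 319.2 kN·m.

M_A = 319.2 kN·m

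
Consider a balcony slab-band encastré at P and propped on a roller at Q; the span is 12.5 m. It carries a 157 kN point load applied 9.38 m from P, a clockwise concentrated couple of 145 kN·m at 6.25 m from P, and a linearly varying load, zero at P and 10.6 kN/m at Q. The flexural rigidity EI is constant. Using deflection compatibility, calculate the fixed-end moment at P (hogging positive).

Remove the prop at Q; the released (primary) structure is a cantilever built in at P.
Primary-structure tip deflection at Q by superposition:
  point load 157 at a = 9.38: Pa²(3L − a)/(6EI) = 64740/EI
  clockwise couple 145 at a = 6.25: M₀a(2L − a)/(2EI) = 8496/EI
  triangular load, peak 10.6 at the free end: 11w₀L⁴/(120EI) = 23722/EI
  δ_0 = 96958/EI
Flexibility coefficient — unit upward force at Q: δ_{QQ} = L³/(3EI) = 651/EI.
The prop prevents deflection at Q: R_Q = δ_0/δ_{QQ} = 96958/651 = 148.9 kN.
Moment equilibrium about P: M_P = Σ(load moments about P) − R_Q·L = 2170 − 148.9×12.5 = 308.2 kN·m.

M_P = 308.2 kN·m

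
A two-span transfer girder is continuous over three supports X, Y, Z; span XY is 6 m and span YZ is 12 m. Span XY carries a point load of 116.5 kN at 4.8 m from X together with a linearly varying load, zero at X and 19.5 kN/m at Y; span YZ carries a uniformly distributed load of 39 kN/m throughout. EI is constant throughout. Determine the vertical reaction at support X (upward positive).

R_X = -43.39 kN

Insert a hinge at Y; M_Y is the redundant, and each span becomes simply supported.
Discontinuity in slope at Y on the released structure — sum the simple-span end rotations:
  span XY: point load 116.5 at a = 4.8: Pab(L + a)/(6LEI) = 201.3/EI
  span XY: triangular load, peak 19.5: w₀L³/(45EI) = 93.6/EI
  span YZ: UDL 39: wL³/(24EI) = 2808/EI
  relative rotation θ_0 = (294.9 + 2808)/EI = 3103/EI
A unit hogging moment at Y produces rotation L₁/(3EI) + L₂/(3EI) = 6/EI.
Compatibility: M_Y·(L₁+L₂)/(3EI) = θ_0, giving M_Y = 517.2 kN·m (hogging).
Span XY, ΣM about X with M_Y applied at Y: R_Y^{XY}·6 = 793.2 + 517.2, so R_Y^{XY} = 218.4 kN and R_X = 175 − 218.4 = -43.39 kN.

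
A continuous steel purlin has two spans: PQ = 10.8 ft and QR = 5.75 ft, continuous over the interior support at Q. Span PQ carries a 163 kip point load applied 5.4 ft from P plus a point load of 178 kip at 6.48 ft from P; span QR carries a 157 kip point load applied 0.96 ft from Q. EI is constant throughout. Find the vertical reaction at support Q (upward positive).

R_Q = 451.3 kip

Take M_Q as the redundant. Released structure: two simple spans PQ and QR with a hinge at Q.
Rotations at Q on the released spans (each span's end-slope, ×1/EI):
  span PQ: point load 163 at a = 5.4: Pab(L + a)/(6LEI) = 1188/EI
  span PQ: point load 178 at a = 6.48: Pab(L + a)/(6LEI) = 1329/EI
  span QR: point load 157 at a = 0.96: Pab(L + b)/(6LEI) = 220.6/EI
  relative rotation θ_0 = (2517 + 220.6)/EI = 2738/EI
A unit hogging moment at Q produces rotation L₁/(3EI) + L₂/(3EI) = 5.517/EI.
Slope continuity at Q: θ_0 = M_Q·5.517/EI, so M_Q = 2738/5.517 = 496.2 kip·ft (hogging).
Span PQ, ΣM about P with M_Q applied at Q: R_Q^{PQ}·10.8 = 2034 + 496.2, so R_Q^{PQ} = 234.2 kip and R_P = 341 − 234.2 = 106.8 kip.
Span QR, ΣM about R: R_Q^{QR}·5.75 = 752 + 496.2, so R_Q^{QR} = 217.1 kip and R_R = 157 − 217.1 = -60.09 kip.
R_Q = 234.2 + 217.1 = 451.3 kip.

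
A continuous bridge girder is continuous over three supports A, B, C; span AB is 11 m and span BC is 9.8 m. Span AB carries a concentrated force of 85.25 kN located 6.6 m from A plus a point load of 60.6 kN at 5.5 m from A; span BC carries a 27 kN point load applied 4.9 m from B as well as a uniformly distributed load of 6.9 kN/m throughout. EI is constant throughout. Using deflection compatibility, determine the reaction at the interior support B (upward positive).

R_B = 171.9 kN

Release continuity at B by inserting a hinge; the redundant is the internal moment M_B. The primary structure is two simply-supported spans AB and BC.
Rotations at B on the released spans (each span's end-slope, ×1/EI):
  span AB: point load 85.25 at a = 6.6: Pab(L + a)/(6LEI) = 660.2/EI
  span AB: point load 60.6 at a = 5.5: Pab(L + a)/(6LEI) = 458.3/EI
  span BC: point load 27 at a = 4.9: Pab(L + b)/(6LEI) = 162.1/EI
  span BC: UDL 6.9: wL³/(24EI) = 270.6/EI
  relative rotation θ_0 = (1118 + 432.7)/EI = 1551/EI
A unit hogging moment at B produces rotation L₁/(3EI) + L₂/(3EI) = 6.933/EI.
Compatibility: M_B·(L₁+L₂)/(3EI) = θ_0, giving M_B = 223.7 kN·m (hogging).
Span AB, ΣM about A with M_B applied at B: R_B^{AB}·11 = 896 + 223.7, so R_B^{AB} = 101.8 kN and R_A = 145.8 − 101.8 = 44.06 kN.
Span BC, ΣM about C: R_B^{BC}·9.8 = 463.6 + 223.7, so R_B^{BC} = 70.14 kN and R_C = 94.62 − 70.14 = 24.48 kN.
R_B = 101.8 + 70.14 = 171.9 kN.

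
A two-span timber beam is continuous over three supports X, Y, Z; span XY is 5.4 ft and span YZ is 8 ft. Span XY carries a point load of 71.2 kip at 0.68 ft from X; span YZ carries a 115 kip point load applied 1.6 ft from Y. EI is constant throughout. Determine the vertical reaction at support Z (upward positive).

Take M_Y as the redundant. Released structure: two simple spans XY and YZ with a hinge at Y.
End slopes at the hinge Y, treating each span as simply supported:
  span XY: point load 71.2 at a = 0.68: Pab(L + a)/(6LEI) = 42.88/EI
  span YZ: point load 115 at a = 1.6: Pab(L + b)/(6LEI) = 353.3/EI
  relative rotation θ_0 = (42.88 + 353.3)/EI = 396.2/EI
A unit hogging moment at Y produces rotation L₁/(3EI) + L₂/(3EI) = 4.467/EI.
Slope continuity at Y: θ_0 = M_Y·4.467/EI, so M_Y = 396.2/4.467 = 88.69 kip·ft (hogging).
Span YZ, ΣM about Z: R_Y^{YZ}·8 = 736 + 88.69, so R_Y^{YZ} = 103.1 kip and R_Z = 115 − 103.1 = 11.91 kip.

R_Z = 11.91 kip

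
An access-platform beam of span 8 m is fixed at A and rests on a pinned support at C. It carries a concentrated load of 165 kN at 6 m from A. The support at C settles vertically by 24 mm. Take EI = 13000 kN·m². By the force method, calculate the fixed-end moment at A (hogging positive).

Remove the prop at C; the released (primary) structure is a cantilever built in at A.
Deflection at C on the released cantilever, summing each load's contribution:
  point load 165 at a = 6: Pa²(3L − a)/(6EI) = 17820/EI
Flexibility coefficient — unit upward force at C: δ_{CC} = L³/(3EI) = 170.7/EI.
With EI = 13000 kN·m²: δ_0 = 1.3708 m and δ_{CC} = 0.013128 m/kN.
Compatibility — the beam at C must follow the support down by 0.024 m: δ_0 − R_C·δ_{CC} = 0.024, so R_C = (1.3708 − 0.024)/0.013128 = 102.6 kN.
Moment equilibrium about A: M_A = Σ(load moments about A) − R_C·L = 990 − 102.6×8 = 169.3 kN·m.

M_A = 169.3 kN·m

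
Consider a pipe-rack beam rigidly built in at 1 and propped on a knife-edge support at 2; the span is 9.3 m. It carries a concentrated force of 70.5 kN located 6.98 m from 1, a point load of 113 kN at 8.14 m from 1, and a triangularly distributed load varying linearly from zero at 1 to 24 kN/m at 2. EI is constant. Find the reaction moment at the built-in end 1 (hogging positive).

Release the roller at 2. Primary structure: cantilever fixed at 1.
Free-end deflection of the primary structure under the applied loading (downward +):
  point load 70.5 at a = 6.98: Pa²(3L − a)/(6EI) = 11976/EI
  point load 113 at a = 8.14: Pa²(3L − a)/(6EI) = 24658/EI
  triangular load, peak 24 at the free end: 11w₀L⁴/(120EI) = 16457/EI
  δ_0 = 53091/EI
Tip deflection under a unit load at 2: L³/(3EI) = 268.1/EI.
Compatibility at 2: δ_0 − R_2·δ_{22} = 0, so R_2 = 53091/268.1 = 198 kN.
Moment equilibrium about 1: M_1 = Σ(load moments about 1) − R_2·L = 2104 − 198×9.3 = 262.3 kN·m.

M_1 = 262.3 kN·m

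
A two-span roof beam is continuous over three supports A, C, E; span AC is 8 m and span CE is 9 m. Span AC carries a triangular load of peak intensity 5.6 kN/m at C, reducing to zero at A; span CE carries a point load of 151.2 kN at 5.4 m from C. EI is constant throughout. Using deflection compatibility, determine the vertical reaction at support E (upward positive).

Release continuity at C by inserting a hinge; the redundant is the internal moment M_C. The primary structure is two simply-supported spans AC and CE.
End slopes at the hinge C, treating each span as simply supported:
  span AC: triangular load, peak 5.6: w₀L³/(45EI) = 63.72/EI
  span CE: point load 151.2 at a = 5.4: Pab(L + b)/(6LEI) = 685.8/EI
  relative rotation θ_0 = (63.72 + 685.8)/EI = 749.6/EI
A unit hogging moment at C produces rotation L₁/(3EI) + L₂/(3EI) = 5.667/EI.
Compatibility: M_C·(L₁+L₂)/(3EI) = θ_0, giving M_C = 132.3 kN·m (hogging).
Span CE, ΣM about E: R_C^{CE}·9 = 544.3 + 132.3, so R_C^{CE} = 75.18 kN and R_E = 151.2 − 75.18 = 76.02 kN.

R_E = 76.02 kN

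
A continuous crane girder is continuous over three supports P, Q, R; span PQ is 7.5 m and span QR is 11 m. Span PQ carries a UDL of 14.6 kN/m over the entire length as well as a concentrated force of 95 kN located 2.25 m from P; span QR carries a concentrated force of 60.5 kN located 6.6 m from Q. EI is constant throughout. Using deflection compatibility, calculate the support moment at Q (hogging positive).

Insert a hinge at Q; M_Q is the redundant, and each span becomes simply supported.
Discontinuity in slope at Q on the released structure — sum the simple-span end rotations:
  span PQ: UDL 14.6: wL³/(24EI) = 256.6/EI
  span PQ: point load 95 at a = 2.25: Pab(L + a)/(6LEI) = 243.1/EI
  span QR: point load 60.5 at a = 6.6: Pab(L + b)/(6LEI) = 409.9/EI
  relative rotation θ_0 = (499.8 + 409.9)/EI = 909.7/EI
A unit hogging moment at Q produces rotation L₁/(3EI) + L₂/(3EI) = 6.167/EI.
Slope continuity at Q: θ_0 = M_Q·6.167/EI, so M_Q = 909.7/6.167 = 147.5 kN·m (hogging).

M_Q = 147.5 kN·m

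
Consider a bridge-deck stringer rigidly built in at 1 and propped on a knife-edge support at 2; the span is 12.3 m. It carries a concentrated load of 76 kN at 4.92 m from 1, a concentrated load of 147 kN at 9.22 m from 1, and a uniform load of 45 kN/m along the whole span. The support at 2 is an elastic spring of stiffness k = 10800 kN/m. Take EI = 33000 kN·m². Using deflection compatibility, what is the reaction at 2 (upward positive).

R_2 = 314.8 kN

Remove the prop at 2; the released (primary) structure is a cantilever built in at 1.
Primary-structure tip deflection at 2 by superposition:
  point load 76 at a = 4.92: Pa²(3L − a)/(6EI) = 9806/EI
  point load 147 at a = 9.22: Pa²(3L − a)/(6EI) = 57649/EI
  UDL 45: wL⁴/(8EI) = 128749/EI
  δ_0 = 196204/EI
Flexibility coefficient — unit upward force at 2: δ_{22} = L³/(3EI) = 620.3/EI.
With EI = 33000 kN·m²: δ_0 = 5.9456 m and δ_{22} = 0.018797 m/kN.
Compatibility — the spring shortens by R_2/k under the reaction it provides: δ_0 − R_2·δ_{22} = R_2/k. With 1/k = 0.000093 m/kN, R_2 = δ_0 / (δ_{22} + 1/k) = 5.9456 / (0.018797 + 0.000093) = 314.8 kN.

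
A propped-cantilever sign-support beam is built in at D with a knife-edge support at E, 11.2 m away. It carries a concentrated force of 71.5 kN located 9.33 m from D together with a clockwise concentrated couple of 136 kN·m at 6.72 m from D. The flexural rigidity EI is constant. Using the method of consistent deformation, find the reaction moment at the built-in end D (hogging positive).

M_D = 29.63 kN·m

Release the roller at E. Primary structure: cantilever fixed at D.
Downward deflection at the released point E due to the loads:
  point load 71.5 at a = 9.33: Pa²(3L − a)/(6EI) = 25176/EI
  clockwise couple 136 at a = 6.72: M₀a(2L − a)/(2EI) = 7165/EI
  δ_0 = 32341/EI
Tip deflection under a unit load at E: L³/(3EI) = 468.3/EI.
The prop prevents deflection at E: R_E = δ_0/δ_{EE} = 32341/468.3 = 69.06 kN.
Moment equilibrium about D: M_D = Σ(load moments about D) − R_E·L = 803.1 − 69.06×11.2 = 29.63 kN·m.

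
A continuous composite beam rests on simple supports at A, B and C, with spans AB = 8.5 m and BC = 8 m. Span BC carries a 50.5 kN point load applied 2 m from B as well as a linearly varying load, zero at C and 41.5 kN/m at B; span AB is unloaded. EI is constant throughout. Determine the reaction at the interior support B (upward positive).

Insert a hinge at B; M_B is the redundant, and each span becomes simply supported.
Discontinuity in slope at B on the released structure — sum the simple-span end rotations:
  span BC: point load 50.5 at a = 2: Pab(L + b)/(6LEI) = 176.8/EI
  span BC: triangular load, peak 41.5: w₀L³/(45EI) = 472.2/EI
  relative rotation θ_0 = (0 + 648.9)/EI = 648.9/EI
A unit hogging moment at B produces rotation L₁/(3EI) + L₂/(3EI) = 5.5/EI.
Compatibility: M_B·(L₁+L₂)/(3EI) = θ_0, giving M_B = 118 kN·m (hogging).
Span AB, ΣM about A with M_B applied at B: R_B^{AB}·8.5 = 0 + 118, so R_B^{AB} = 13.88 kN and R_A = 0 − 13.88 = -13.88 kN.
Span BC, ΣM about C: R_B^{BC}·8 = 1188 + 118, so R_B^{BC} = 163.3 kN and R_C = 216.5 − 163.3 = 53.21 kN.
R_B = 13.88 + 163.3 = 177.2 kN.

R_B = 177.2 kN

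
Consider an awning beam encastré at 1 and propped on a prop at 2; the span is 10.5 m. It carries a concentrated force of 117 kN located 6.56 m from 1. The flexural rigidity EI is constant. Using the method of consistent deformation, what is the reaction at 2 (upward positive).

Release the roller at 2. Primary structure: cantilever fixed at 1.
Deflection at 2 on the released cantilever, summing each load's contribution:
  point load 117 at a = 6.56: Pa²(3L − a)/(6EI) = 20929/EI
Tip deflection under a unit load at 2: L³/(3EI) = 385.9/EI.
Compatibility at 2: δ_0 − R_2·δ_{22} = 0, so R_2 = 20929/385.9 = 54.24 kN.

R_2 = 54.24 kN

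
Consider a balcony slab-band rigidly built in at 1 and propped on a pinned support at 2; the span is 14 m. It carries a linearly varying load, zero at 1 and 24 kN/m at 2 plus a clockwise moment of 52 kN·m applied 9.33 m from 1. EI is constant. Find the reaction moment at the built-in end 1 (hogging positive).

M_1 = 257.1 kN·m

Choose R_2 as the redundant. The primary structure is the cantilever fixed at 1.
Free-end deflection of the primary structure under the applied loading (downward +):
  triangular load, peak 24 at the free end: 11w₀L⁴/(120EI) = 84515/EI
  clockwise couple 52 at a = 9.33: M₀a(2L − a)/(2EI) = 4529/EI
  δ_0 = 89044/EI
Tip deflection under a unit load at 2: L³/(3EI) = 914.7/EI.
Compatibility at 2: δ_0 − R_2·δ_{22} = 0, so R_2 = 89044/914.7 = 97.35 kN.
Moment equilibrium about 1: M_1 = Σ(load moments about 1) − R_2·L = 1620 − 97.35×14 = 257.1 kN·m.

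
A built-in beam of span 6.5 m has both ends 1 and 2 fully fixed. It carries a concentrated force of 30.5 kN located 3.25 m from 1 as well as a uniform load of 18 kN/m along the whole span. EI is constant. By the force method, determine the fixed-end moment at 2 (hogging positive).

Release both end moments; the primary structure is a simply-supported span 12 with redundants M_1 and M_2.
End rotations of the released simple span under the applied load (×1/EI):
  at 1: point load 30.5 at a = 3.25: Pab(L + b)/(6LEI) = 80.54/EI
  at 2: point load 30.5 at a = 3.25: Pab(L + a)/(6LEI) = 80.54/EI
  at 1: UDL 18: wL³/(24EI) = 206/EI
  at 2: UDL 18: wL³/(24EI) = 206/EI
  θ_10 = 286.5/EI,  θ_20 = 286.5/EI
Flexibility coefficients: a unit moment at one end gives L/(3EI) there and L/(6EI) at the far end, so f₁₁ = f₂₂ = 2.167/EI and f₁₂ = f₂₁ = 1.083/EI.
Compatibility — zero rotation at each built-in end:
  2.167 M_1 + 1.083 M_2 = 286.5
  1.083 M_1 + 2.167 M_2 = 286.5
Solving the pair gives M_1 = 88.16 kN·m and M_2 = 88.16 kN·m (hogging).

M_2 = 88.16 kN·m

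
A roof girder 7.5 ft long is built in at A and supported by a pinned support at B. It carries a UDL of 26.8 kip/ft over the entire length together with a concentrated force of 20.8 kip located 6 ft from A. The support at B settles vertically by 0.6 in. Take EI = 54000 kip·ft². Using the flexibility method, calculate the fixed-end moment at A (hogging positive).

M_A = 347.4 kip·ft

Take the reaction at B as the redundant and release it; the primary structure is a cantilever fixed at A.
Free-end deflection of the primary structure under the applied loading (downward +):
  UDL 26.8: wL⁴/(8EI) = 10600/EI
  point load 20.8 at a = 6: Pa²(3L − a)/(6EI) = 2059/EI
  δ_0 = 12659/EI
Tip deflection under a unit load at B: L³/(3EI) = 140.6/EI.
With EI = 54000 kip·ft²: δ_0 = 0.23442 ft and δ_{BB} = 0.002604 ft/kip.
Compatibility — the beam at B must follow the support down by 0.05 ft: δ_0 − R_B·δ_{BB} = 0.05, so R_B = (0.23442 − 0.05)/0.002604 = 70.82 kip.
Moment equilibrium about A: M_A = Σ(load moments about A) − R_B·L = 878.5 − 70.82×7.5 = 347.4 kip·ft.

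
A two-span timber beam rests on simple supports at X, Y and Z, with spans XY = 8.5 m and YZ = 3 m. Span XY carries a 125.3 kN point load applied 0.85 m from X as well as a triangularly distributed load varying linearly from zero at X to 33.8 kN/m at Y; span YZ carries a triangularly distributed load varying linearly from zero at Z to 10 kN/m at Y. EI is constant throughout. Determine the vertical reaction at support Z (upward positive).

Insert a hinge at Y; M_Y is the redundant, and each span becomes simply supported.
Discontinuity in slope at Y on the released structure — sum the simple-span end rotations:
  span XY: point load 125.3 at a = 0.85: Pab(L + a)/(6LEI) = 149.4/EI
  span XY: triangular load, peak 33.8: w₀L³/(45EI) = 461.3/EI
  span YZ: triangular load, peak 10: w₀L³/(45EI) = 6/EI
  relative rotation θ_0 = (610.6 + 6)/EI = 616.6/EI
A unit hogging moment at Y produces rotation L₁/(3EI) + L₂/(3EI) = 3.833/EI.
Compatibility: M_Y·(L₁+L₂)/(3EI) = θ_0, giving M_Y = 160.9 kN·m (hogging).
Span YZ, ΣM about Z: R_Y^{YZ}·3 = 30 + 160.9, so R_Y^{YZ} = 63.62 kN and R_Z = 15 − 63.62 = -48.62 kN.

R_Z = -48.62 kN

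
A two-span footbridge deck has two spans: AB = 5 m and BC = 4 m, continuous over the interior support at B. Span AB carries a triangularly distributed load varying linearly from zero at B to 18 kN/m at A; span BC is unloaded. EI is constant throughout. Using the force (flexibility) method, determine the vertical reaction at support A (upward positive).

Release continuity at B by inserting a hinge; the redundant is the internal moment M_B. The primary structure is two simply-supported spans AB and BC.
Discontinuity in slope at B on the released structure — sum the simple-span end rotations:
  span AB: triangular load, peak 18: 7w₀L³/(360EI) = 43.75/EI
  relative rotation θ_0 = (43.75 + 0)/EI = 43.75/EI
A unit hogging moment at B produces rotation L₁/(3EI) + L₂/(3EI) = 3/EI.
Slope continuity at B: θ_0 = M_B·3/EI, so M_B = 43.75/3 = 14.58 kN·m (hogging).
Span AB, ΣM about A with M_B applied at B: R_B^{AB}·5 = 75 + 14.58, so R_B^{AB} = 17.92 kN and R_A = 45 − 17.92 = 27.08 kN.

R_A = 27.08 kN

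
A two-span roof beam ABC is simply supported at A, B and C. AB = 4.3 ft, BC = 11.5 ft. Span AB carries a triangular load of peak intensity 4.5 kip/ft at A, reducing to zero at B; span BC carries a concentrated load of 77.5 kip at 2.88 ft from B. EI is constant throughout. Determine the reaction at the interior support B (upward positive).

R_B = 95.77 kip

Insert a hinge at B; M_B is the redundant, and each span becomes simply supported.
Discontinuity in slope at B on the released structure — sum the simple-span end rotations:
  span AB: triangular load, peak 4.5: 7w₀L³/(360EI) = 6.957/EI
  span BC: point load 77.5 at a = 2.88: Pab(L + b)/(6LEI) = 561/EI
  relative rotation θ_0 = (6.957 + 561)/EI = 568/EI
A unit hogging moment at B produces rotation L₁/(3EI) + L₂/(3EI) = 5.267/EI.
Compatibility: M_B·(L₁+L₂)/(3EI) = θ_0, giving M_B = 107.8 kip·ft (hogging).
Span AB, ΣM about A with M_B applied at B: R_B^{AB}·4.3 = 13.87 + 107.8, so R_B^{AB} = 28.31 kip and R_A = 9.675 − 28.31 = -18.63 kip.
Span BC, ΣM about C: R_B^{BC}·11.5 = 668 + 107.8, so R_B^{BC} = 67.47 kip and R_C = 77.5 − 67.47 = 10.03 kip.
R_B = 28.31 + 67.47 = 95.77 kip.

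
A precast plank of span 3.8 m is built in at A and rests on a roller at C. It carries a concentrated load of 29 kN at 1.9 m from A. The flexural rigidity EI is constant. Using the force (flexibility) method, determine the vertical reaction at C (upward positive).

Choose R_C as the redundant. The primary structure is the cantilever fixed at A.
Deflection at C on the released cantilever, summing each load's contribution:
  point load 29 at a = 1.9: Pa²(3L − a)/(6EI) = 165.8/EI
Tip deflection under a unit load at C: L³/(3EI) = 18.29/EI.
Compatibility at C: δ_0 − R_C·δ_{CC} = 0, so R_C = 165.8/18.29 = 9.062 kN.

R_C = 9.062 kN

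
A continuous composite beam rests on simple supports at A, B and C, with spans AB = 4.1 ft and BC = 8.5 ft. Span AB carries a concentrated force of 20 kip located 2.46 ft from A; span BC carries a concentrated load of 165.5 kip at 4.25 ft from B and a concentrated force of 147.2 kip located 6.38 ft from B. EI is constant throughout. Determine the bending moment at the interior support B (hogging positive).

Take M_B as the redundant. Released structure: two simple spans AB and BC with a hinge at B.
End slopes at the hinge B, treating each span as simply supported:
  span AB: point load 20 at a = 2.46: Pab(L + a)/(6LEI) = 21.52/EI
  span BC: point load 165.5 at a = 4.25: Pab(L + b)/(6LEI) = 747.3/EI
  span BC: point load 147.2 at a = 6.38: Pab(L + b)/(6LEI) = 414.6/EI
  relative rotation θ_0 = (21.52 + 1162)/EI = 1183/EI
A unit hogging moment at B produces rotation L₁/(3EI) + L₂/(3EI) = 4.2/EI.
Slope continuity at B: θ_0 = M_B·4.2/EI, so M_B = 1183/4.2 = 281.8 kip·ft (hogging).

M_B = 281.8 kip·ft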